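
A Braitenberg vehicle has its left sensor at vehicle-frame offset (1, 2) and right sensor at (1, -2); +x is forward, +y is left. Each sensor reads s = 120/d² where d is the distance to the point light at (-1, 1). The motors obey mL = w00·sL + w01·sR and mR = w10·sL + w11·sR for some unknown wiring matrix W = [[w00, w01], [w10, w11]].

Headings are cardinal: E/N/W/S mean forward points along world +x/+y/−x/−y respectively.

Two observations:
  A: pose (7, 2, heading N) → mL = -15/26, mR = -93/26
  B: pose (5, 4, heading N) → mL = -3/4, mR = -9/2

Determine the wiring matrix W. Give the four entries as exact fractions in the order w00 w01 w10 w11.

0 -1/2 -1 -1/2

obs A: pose=(7,2,N) → sL=3, sR=15/13, mL=-15/26, mR=-93/26
obs B: pose=(5,4,N) → sL=15/4, sR=3/2, mL=-3/4, mR=-9/2
sensor matrix S = [[3, 15/13], [15/4, 3/2]]; det S = 9/52
solve [mL_A; mL_B] = S·[w00; w01] and [mR_A; mR_B] = S·[w10; w11]:
  w00 = 0, w01 = -1/2, w10 = -1, w11 = -1/2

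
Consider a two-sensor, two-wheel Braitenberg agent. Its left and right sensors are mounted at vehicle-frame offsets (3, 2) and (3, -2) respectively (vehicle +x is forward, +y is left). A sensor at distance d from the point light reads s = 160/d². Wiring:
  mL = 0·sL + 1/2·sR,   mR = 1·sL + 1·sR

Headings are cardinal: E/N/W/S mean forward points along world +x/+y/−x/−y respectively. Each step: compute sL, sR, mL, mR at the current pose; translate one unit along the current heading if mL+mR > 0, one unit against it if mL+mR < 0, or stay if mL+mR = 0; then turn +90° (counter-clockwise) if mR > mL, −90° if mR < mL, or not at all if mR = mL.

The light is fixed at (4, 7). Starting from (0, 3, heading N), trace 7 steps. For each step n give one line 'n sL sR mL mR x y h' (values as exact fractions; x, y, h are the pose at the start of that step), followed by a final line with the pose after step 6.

0 160/37 32 16 1344/37 0 3 N
1 80/37 16/5 8/5 992/185 0 4 W
2 32/9 32/17 16/17 832/153 -1 4 S
3 20 4 2 24 -1 3 E
4 160/37 32 16 1344/37 0 3 N
5 80/37 16/5 8/5 992/185 0 4 W
6 32/9 32/17 16/17 832/153 -1 4 S
final -1 3 E

n=0: pose=(0,3,N); sL=160/37, sR=32; mL=16, mR=1344/37; mL+mR=1936/37 → advance +1; mR−mL=752/37 → turn +1·90°
n=1: pose=(0,4,W); sL=80/37, sR=16/5; mL=8/5, mR=992/185; mL+mR=1288/185 → advance +1; mR−mL=696/185 → turn +1·90°
n=2: pose=(-1,4,S); sL=32/9, sR=32/17; mL=16/17, mR=832/153; mL+mR=976/153 → advance +1; mR−mL=688/153 → turn +1·90°
n=3: pose=(-1,3,E); sL=20, sR=4; mL=2, mR=24; mL+mR=26 → advance +1; mR−mL=22 → turn +1·90°
n=4: pose=(0,3,N); sL=160/37, sR=32; mL=16, mR=1344/37; mL+mR=1936/37 → advance +1; mR−mL=752/37 → turn +1·90°
n=5: pose=(0,4,W); sL=80/37, sR=16/5; mL=8/5, mR=992/185; mL+mR=1288/185 → advance +1; mR−mL=696/185 → turn +1·90°
n=6: pose=(-1,4,S); sL=32/9, sR=32/17; mL=16/17, mR=832/153; mL+mR=976/153 → advance +1; mR−mL=688/153 → turn +1·90°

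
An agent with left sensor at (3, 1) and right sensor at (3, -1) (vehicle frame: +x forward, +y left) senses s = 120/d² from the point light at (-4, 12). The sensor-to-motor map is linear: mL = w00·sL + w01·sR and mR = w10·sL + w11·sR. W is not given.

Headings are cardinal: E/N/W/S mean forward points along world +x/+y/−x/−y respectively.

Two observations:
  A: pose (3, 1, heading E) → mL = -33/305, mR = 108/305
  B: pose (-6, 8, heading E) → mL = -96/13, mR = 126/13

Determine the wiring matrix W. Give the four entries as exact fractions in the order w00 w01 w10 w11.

-1 1 1 -1/2

obs A: pose=(3,1,E) → sL=3/5, sR=30/61, mL=-33/305, mR=108/305
obs B: pose=(-6,8,E) → sL=12, sR=60/13, mL=-96/13, mR=126/13
sensor matrix S = [[3/5, 30/61], [12, 60/13]]; det S = -2484/793
solve [mL_A; mL_B] = S·[w00; w01] and [mR_A; mR_B] = S·[w10; w11]:
  w00 = -1, w01 = 1, w10 = 1, w11 = -1/2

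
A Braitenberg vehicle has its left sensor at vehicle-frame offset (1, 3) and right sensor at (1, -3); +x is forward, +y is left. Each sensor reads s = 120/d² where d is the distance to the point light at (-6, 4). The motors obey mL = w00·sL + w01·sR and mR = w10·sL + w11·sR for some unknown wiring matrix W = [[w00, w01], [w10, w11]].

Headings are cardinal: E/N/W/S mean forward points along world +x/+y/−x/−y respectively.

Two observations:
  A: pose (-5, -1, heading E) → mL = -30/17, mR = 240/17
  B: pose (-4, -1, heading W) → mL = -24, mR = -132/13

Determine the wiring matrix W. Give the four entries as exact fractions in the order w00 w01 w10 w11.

obs A: pose=(-5,-1,E) → sL=15, sR=30/17, mL=-30/17, mR=240/17
obs B: pose=(-4,-1,W) → sL=24/13, sR=24, mL=-24, mR=-132/13
sensor matrix S = [[15, 30/17], [24/13, 24]]; det S = 78840/221
solve [mL_A; mL_B] = S·[w00; w01] and [mR_A; mR_B] = S·[w10; w11]:
  w00 = 0, w01 = -1, w10 = 1, w11 = -1/2

0 -1 1 -1/2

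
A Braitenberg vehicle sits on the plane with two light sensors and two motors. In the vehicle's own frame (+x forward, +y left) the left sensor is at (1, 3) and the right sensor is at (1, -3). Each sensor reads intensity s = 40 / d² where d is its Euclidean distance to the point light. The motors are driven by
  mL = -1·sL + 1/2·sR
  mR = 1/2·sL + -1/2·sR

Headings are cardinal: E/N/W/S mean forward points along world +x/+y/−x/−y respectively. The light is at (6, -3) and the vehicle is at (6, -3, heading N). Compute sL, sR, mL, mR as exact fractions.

left sensor world pos  = (3, -2); dL² = 10
right sensor world pos = (9, -2); dR² = 10
sL = 40/10 = 4
sR = 40/10 = 4
mL = -1·sL + 1/2·sR = -2
mR = 1/2·sL + -1/2·sR = 0

4 4 -2 0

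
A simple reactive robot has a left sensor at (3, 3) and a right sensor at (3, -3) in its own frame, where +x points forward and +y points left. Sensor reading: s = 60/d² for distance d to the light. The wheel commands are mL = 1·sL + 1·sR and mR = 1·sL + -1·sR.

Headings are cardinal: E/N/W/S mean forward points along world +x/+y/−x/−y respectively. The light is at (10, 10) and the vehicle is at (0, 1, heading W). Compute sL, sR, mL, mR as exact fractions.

left sensor world pos  = (-3, -2); dL² = 313
right sensor world pos = (-3, 4); dR² = 205
sL = 60/313 = 60/313
sR = 60/205 = 12/41
mL = 1·sL + 1·sR = 6216/12833
mR = 1·sL + -1·sR = -1296/12833

60/313 12/41 6216/12833 -1296/12833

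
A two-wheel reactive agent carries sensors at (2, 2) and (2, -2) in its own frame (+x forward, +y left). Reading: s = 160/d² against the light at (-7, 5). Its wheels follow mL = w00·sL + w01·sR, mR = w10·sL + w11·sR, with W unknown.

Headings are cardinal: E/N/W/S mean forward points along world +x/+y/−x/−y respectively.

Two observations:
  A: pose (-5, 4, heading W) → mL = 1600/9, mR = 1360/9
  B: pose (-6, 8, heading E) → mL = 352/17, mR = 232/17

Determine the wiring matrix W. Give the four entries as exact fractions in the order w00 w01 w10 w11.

obs A: pose=(-5,4,W) → sL=160/9, sR=160, mL=1600/9, mR=1360/9
obs B: pose=(-6,8,E) → sL=80/17, sR=16, mL=352/17, mR=232/17
sensor matrix S = [[160/9, 160], [80/17, 16]]; det S = -71680/153
solve [mL_A; mL_B] = S·[w00; w01] and [mR_A; mR_B] = S·[w10; w11]:
  w00 = 1, w01 = 1, w10 = -1/2, w11 = 1

1 1 -1/2 1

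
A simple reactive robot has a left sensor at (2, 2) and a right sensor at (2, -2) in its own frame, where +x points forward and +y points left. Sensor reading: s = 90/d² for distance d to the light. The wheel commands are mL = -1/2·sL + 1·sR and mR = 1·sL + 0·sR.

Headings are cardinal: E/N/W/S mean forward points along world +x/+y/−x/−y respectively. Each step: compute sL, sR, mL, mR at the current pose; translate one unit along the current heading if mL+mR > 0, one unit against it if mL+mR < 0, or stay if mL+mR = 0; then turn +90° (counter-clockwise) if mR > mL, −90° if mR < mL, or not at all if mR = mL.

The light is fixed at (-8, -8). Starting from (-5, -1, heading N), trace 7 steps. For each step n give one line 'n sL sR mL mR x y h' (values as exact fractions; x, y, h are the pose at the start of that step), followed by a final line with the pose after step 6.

n=0: pose=(-5,-1,N); sL=45/41, sR=45/53; mL=1305/4346, mR=45/41; mL+mR=6075/4346 → advance +1; mR−mL=3465/4346 → turn +1·90°
n=1: pose=(-5,0,W); sL=90/37, sR=90/101; mL=-1215/3737, mR=90/37; mL+mR=7875/3737 → advance +1; mR−mL=10305/3737 → turn +1·90°
n=2: pose=(-6,0,S); sL=45/26, sR=5/2; mL=85/52, mR=45/26; mL+mR=175/52 → advance +1; mR−mL=5/52 → turn +1·90°
n=3: pose=(-6,-1,E); sL=90/97, sR=90/41; mL=6885/3977, mR=90/97; mL+mR=10575/3977 → advance +1; mR−mL=-3195/3977 → turn -1·90°
n=4: pose=(-5,-1,S); sL=9/5, sR=45/13; mL=333/130, mR=9/5; mL+mR=567/130 → advance +1; mR−mL=-99/130 → turn -1·90°
n=5: pose=(-5,-2,W); sL=90/17, sR=18/13; mL=-279/221, mR=90/17; mL+mR=891/221 → advance +1; mR−mL=1449/221 → turn +1·90°
n=6: pose=(-6,-2,S); sL=45/16, sR=45/8; mL=135/32, mR=45/16; mL+mR=225/32 → advance +1; mR−mL=-45/32 → turn -1·90°

0 45/41 45/53 1305/4346 45/41 -5 -1 N
1 90/37 90/101 -1215/3737 90/37 -5 0 W
2 45/26 5/2 85/52 45/26 -6 0 S
3 90/97 90/41 6885/3977 90/97 -6 -1 E
4 9/5 45/13 333/130 9/5 -5 -1 S
5 90/17 18/13 -279/221 90/17 -5 -2 W
6 45/16 45/8 135/32 45/16 -6 -2 S
final -6 -3 W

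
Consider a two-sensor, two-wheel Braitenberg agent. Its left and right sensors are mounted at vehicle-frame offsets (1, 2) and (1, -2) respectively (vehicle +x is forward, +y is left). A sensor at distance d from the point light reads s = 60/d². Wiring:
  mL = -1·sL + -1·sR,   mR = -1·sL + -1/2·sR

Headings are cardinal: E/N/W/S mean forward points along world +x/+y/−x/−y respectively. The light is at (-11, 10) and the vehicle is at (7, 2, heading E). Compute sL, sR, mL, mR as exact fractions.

60/397 60/461 -51480/183017 -39570/183017

left sensor world pos  = (8, 4); dL² = 397
right sensor world pos = (8, 0); dR² = 461
sL = 60/397 = 60/397
sR = 60/461 = 60/461
mL = -1·sL + -1·sR = -51480/183017
mR = -1·sL + -1/2·sR = -39570/183017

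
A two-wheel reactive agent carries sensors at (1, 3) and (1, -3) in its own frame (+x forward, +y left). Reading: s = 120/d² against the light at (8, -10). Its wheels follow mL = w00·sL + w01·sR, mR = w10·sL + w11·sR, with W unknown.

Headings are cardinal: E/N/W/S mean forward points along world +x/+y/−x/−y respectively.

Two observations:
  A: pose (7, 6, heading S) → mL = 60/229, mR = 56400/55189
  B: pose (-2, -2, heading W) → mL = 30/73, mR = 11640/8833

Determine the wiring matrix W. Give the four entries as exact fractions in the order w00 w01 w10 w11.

1/2 0 1 1

obs A: pose=(7,6,S) → sL=120/229, sR=120/241, mL=60/229, mR=56400/55189
obs B: pose=(-2,-2,W) → sL=60/73, sR=60/121, mL=30/73, mR=11640/8833
sensor matrix S = [[120/229, 120/241], [60/73, 60/121]]; det S = -72835200/487484437
solve [mL_A; mL_B] = S·[w00; w01] and [mR_A; mR_B] = S·[w10; w11]:
  w00 = 1/2, w01 = 0, w10 = 1, w11 = 1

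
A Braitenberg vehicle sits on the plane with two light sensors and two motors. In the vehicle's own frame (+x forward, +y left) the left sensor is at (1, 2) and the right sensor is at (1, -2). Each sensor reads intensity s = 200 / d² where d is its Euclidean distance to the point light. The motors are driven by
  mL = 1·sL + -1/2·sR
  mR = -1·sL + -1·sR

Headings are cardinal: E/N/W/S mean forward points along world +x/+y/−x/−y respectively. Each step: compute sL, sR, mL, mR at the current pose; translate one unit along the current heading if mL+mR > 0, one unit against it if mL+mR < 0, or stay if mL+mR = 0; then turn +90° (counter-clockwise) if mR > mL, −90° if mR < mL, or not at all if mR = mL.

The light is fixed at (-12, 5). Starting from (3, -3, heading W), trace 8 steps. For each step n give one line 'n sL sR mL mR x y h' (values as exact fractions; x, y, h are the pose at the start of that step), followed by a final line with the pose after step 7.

n=0: pose=(3,-3,W); sL=25/37, sR=25/29; mL=525/2146, mR=-1650/1073; mL+mR=-75/58 → advance -1; mR−mL=-3825/2146 → turn -1·90°
n=1: pose=(4,-3,N); sL=40/49, sR=200/373; mL=10020/18277, mR=-24720/18277; mL+mR=-300/373 → advance -1; mR−mL=-34740/18277 → turn -1·90°
n=2: pose=(4,-4,E); sL=100/169, sR=20/41; mL=2410/6929, mR=-7480/6929; mL+mR=-30/41 → advance -1; mR−mL=-9890/6929 → turn -1·90°
n=3: pose=(3,-4,S); sL=200/389, sR=200/269; mL=14900/104641, mR=-131600/104641; mL+mR=-300/269 → advance -1; mR−mL=-146500/104641 → turn -1·90°
n=4: pose=(3,-3,W); sL=25/37, sR=25/29; mL=525/2146, mR=-1650/1073; mL+mR=-75/58 → advance -1; mR−mL=-3825/2146 → turn -1·90°
n=5: pose=(4,-3,N); sL=40/49, sR=200/373; mL=10020/18277, mR=-24720/18277; mL+mR=-300/373 → advance -1; mR−mL=-34740/18277 → turn -1·90°
n=6: pose=(4,-4,E); sL=100/169, sR=20/41; mL=2410/6929, mR=-7480/6929; mL+mR=-30/41 → advance -1; mR−mL=-9890/6929 → turn -1·90°
n=7: pose=(3,-4,S); sL=200/389, sR=200/269; mL=14900/104641, mR=-131600/104641; mL+mR=-300/269 → advance -1; mR−mL=-146500/104641 → turn -1·90°

0 25/37 25/29 525/2146 -1650/1073 3 -3 W
1 40/49 200/373 10020/18277 -24720/18277 4 -3 N
2 100/169 20/41 2410/6929 -7480/6929 4 -4 E
3 200/389 200/269 14900/104641 -131600/104641 3 -4 S
4 25/37 25/29 525/2146 -1650/1073 3 -3 W
5 40/49 200/373 10020/18277 -24720/18277 4 -3 N
6 100/169 20/41 2410/6929 -7480/6929 4 -4 E
7 200/389 200/269 14900/104641 -131600/104641 3 -4 S
final 3 -3 W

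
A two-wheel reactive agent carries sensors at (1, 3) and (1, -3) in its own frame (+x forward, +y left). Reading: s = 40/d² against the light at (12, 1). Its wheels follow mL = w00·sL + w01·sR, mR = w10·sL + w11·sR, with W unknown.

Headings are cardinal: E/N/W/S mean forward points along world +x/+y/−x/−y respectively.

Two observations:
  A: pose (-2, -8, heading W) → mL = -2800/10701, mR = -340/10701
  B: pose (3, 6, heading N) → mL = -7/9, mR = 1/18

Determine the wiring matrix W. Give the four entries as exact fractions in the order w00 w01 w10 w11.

obs A: pose=(-2,-8,W) → sL=40/369, sR=40/261, mL=-2800/10701, mR=-340/10701
obs B: pose=(3,6,N) → sL=2/9, sR=5/9, mL=-7/9, mR=1/18
sensor matrix S = [[40/369, 40/261], [2/9, 5/9]]; det S = 280/10701
solve [mL_A; mL_B] = S·[w00; w01] and [mR_A; mR_B] = S·[w10; w11]:
  w00 = -1, w01 = -1, w10 = -1, w11 = 1/2

-1 -1 -1 1/2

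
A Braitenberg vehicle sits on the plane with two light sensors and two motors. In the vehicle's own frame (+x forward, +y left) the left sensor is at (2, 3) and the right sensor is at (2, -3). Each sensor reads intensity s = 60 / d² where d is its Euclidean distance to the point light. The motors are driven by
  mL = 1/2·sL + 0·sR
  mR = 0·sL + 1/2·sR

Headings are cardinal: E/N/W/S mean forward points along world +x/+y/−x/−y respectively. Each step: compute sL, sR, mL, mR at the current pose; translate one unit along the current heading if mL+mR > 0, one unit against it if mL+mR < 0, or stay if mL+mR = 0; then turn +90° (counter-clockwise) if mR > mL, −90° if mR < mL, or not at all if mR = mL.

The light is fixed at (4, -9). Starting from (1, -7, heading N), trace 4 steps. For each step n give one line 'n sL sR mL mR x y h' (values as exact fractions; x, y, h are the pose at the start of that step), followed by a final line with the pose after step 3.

n=0: pose=(1,-7,N); sL=15/13, sR=15/4; mL=15/26, mR=15/8; mL+mR=255/104 → advance +1; mR−mL=135/104 → turn +1·90°
n=1: pose=(1,-6,W); sL=12/5, sR=60/61; mL=6/5, mR=30/61; mL+mR=516/305 → advance +1; mR−mL=-216/305 → turn -1·90°
n=2: pose=(0,-6,N); sL=30/37, sR=30/13; mL=15/37, mR=15/13; mL+mR=750/481 → advance +1; mR−mL=360/481 → turn +1·90°
n=3: pose=(0,-5,W); sL=60/37, sR=12/17; mL=30/37, mR=6/17; mL+mR=732/629 → advance +1; mR−mL=-288/629 → turn -1·90°

0 15/13 15/4 15/26 15/8 1 -7 N
1 12/5 60/61 6/5 30/61 1 -6 W
2 30/37 30/13 15/37 15/13 0 -6 N
3 60/37 12/17 30/37 6/17 0 -5 W
final -1 -5 N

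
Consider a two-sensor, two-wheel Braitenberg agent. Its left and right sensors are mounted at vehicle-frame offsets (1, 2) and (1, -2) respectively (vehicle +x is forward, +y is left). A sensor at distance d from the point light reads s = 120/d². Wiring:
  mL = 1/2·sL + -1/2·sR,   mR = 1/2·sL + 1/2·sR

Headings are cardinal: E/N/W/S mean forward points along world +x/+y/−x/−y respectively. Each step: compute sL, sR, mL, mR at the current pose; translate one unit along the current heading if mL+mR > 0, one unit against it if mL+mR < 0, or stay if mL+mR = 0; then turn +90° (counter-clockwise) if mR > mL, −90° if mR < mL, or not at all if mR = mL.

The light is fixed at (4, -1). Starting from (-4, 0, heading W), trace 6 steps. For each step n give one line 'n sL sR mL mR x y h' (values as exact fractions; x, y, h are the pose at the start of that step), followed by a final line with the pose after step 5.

n=0: pose=(-4,0,W); sL=60/41, sR=4/3; mL=8/123, mR=172/123; mL+mR=60/41 → advance +1; mR−mL=4/3 → turn +1·90°
n=1: pose=(-5,0,S); sL=120/49, sR=120/121; mL=4320/5929, mR=10200/5929; mL+mR=120/49 → advance +1; mR−mL=120/121 → turn +1·90°
n=2: pose=(-5,-1,E); sL=30/17, sR=30/17; mL=0, mR=30/17; mL+mR=30/17 → advance +1; mR−mL=30/17 → turn +1·90°
n=3: pose=(-4,-1,N); sL=120/101, sR=120/37; mL=-3840/3737, mR=8280/3737; mL+mR=120/101 → advance +1; mR−mL=120/37 → turn +1·90°
n=4: pose=(-4,0,W); sL=60/41, sR=4/3; mL=8/123, mR=172/123; mL+mR=60/41 → advance +1; mR−mL=4/3 → turn +1·90°
n=5: pose=(-5,0,S); sL=120/49, sR=120/121; mL=4320/5929, mR=10200/5929; mL+mR=120/49 → advance +1; mR−mL=120/121 → turn +1·90°

0 60/41 4/3 8/123 172/123 -4 0 W
1 120/49 120/121 4320/5929 10200/5929 -5 0 S
2 30/17 30/17 0 30/17 -5 -1 E
3 120/101 120/37 -3840/3737 8280/3737 -4 -1 N
4 60/41 4/3 8/123 172/123 -4 0 W
5 120/49 120/121 4320/5929 10200/5929 -5 0 S
final -5 -1 E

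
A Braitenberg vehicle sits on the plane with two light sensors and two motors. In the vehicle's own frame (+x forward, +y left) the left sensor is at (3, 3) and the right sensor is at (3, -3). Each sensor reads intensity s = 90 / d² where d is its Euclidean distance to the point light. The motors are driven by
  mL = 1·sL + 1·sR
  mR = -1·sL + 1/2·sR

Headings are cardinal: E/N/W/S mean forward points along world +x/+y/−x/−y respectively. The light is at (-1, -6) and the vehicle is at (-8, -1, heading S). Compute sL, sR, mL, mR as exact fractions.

9/2 45/52 279/52 -423/104

left sensor world pos  = (-5, -4); dL² = 20
right sensor world pos = (-11, -4); dR² = 104
sL = 90/20 = 9/2
sR = 90/104 = 45/52
mL = 1·sL + 1·sR = 279/52
mR = -1·sL + 1/2·sR = -423/104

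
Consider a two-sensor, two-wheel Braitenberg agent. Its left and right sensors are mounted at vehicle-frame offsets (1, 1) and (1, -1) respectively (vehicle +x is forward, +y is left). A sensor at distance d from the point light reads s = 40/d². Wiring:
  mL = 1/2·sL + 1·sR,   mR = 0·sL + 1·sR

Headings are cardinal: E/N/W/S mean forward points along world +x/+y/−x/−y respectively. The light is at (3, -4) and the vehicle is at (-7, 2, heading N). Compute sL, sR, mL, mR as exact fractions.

left sensor world pos  = (-8, 3); dL² = 170
right sensor world pos = (-6, 3); dR² = 130
sL = 40/170 = 4/17
sR = 40/130 = 4/13
mL = 1/2·sL + 1·sR = 94/221
mR = 0·sL + 1·sR = 4/13

4/17 4/13 94/221 4/13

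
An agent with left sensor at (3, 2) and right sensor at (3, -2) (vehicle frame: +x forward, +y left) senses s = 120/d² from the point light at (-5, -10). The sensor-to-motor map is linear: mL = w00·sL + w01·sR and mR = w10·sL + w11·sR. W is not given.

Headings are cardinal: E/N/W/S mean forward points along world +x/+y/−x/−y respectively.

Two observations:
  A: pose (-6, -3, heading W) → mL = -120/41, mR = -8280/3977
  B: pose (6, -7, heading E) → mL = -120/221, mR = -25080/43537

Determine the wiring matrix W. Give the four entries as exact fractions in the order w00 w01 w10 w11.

obs A: pose=(-6,-3,W) → sL=120/41, sR=120/97, mL=-120/41, mR=-8280/3977
obs B: pose=(6,-7,E) → sL=120/221, sR=120/197, mL=-120/221, mR=-25080/43537
sensor matrix S = [[120/41, 120/97], [120/221, 120/197]]; det S = 192384000/173146649
solve [mL_A; mL_B] = S·[w00; w01] and [mR_A; mR_B] = S·[w10; w11]:
  w00 = -1, w01 = 0, w10 = -1/2, w11 = -1/2

-1 0 -1/2 -1/2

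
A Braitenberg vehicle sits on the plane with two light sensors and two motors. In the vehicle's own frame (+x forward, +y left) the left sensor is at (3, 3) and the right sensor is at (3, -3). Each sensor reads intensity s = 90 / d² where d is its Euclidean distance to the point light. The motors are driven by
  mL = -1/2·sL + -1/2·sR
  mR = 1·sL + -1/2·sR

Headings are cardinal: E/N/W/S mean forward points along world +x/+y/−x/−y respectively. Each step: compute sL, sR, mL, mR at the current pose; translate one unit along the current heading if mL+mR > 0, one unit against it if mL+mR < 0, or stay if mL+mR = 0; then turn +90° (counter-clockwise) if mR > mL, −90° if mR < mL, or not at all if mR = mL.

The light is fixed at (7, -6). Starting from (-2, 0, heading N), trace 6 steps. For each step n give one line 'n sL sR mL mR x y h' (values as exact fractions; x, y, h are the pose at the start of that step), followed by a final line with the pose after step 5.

0 2/5 10/13 -38/65 1/65 -2 0 N
1 45/74 45/104 -4005/7696 3015/7696 -2 -1 W
2 90/29 18/25 -1386/725 1989/725 -1 -1 S
3 45/37 45/13 -1125/481 -495/962 -1 -2 E
4 90/193 18/17 -2502/3281 -207/3281 -2 -2 N
5 5/8 1/2 -9/16 3/8 -2 -3 W
final -1 -3 S

n=0: pose=(-2,0,N); sL=2/5, sR=10/13; mL=-38/65, mR=1/65; mL+mR=-37/65 → advance -1; mR−mL=3/5 → turn +1·90°
n=1: pose=(-2,-1,W); sL=45/74, sR=45/104; mL=-4005/7696, mR=3015/7696; mL+mR=-495/3848 → advance -1; mR−mL=135/148 → turn +1·90°
n=2: pose=(-1,-1,S); sL=90/29, sR=18/25; mL=-1386/725, mR=1989/725; mL+mR=603/725 → advance +1; mR−mL=135/29 → turn +1·90°
n=3: pose=(-1,-2,E); sL=45/37, sR=45/13; mL=-1125/481, mR=-495/962; mL+mR=-2745/962 → advance -1; mR−mL=135/74 → turn +1·90°
n=4: pose=(-2,-2,N); sL=90/193, sR=18/17; mL=-2502/3281, mR=-207/3281; mL+mR=-2709/3281 → advance -1; mR−mL=135/193 → turn +1·90°
n=5: pose=(-2,-3,W); sL=5/8, sR=1/2; mL=-9/16, mR=3/8; mL+mR=-3/16 → advance -1; mR−mL=15/16 → turn +1·90°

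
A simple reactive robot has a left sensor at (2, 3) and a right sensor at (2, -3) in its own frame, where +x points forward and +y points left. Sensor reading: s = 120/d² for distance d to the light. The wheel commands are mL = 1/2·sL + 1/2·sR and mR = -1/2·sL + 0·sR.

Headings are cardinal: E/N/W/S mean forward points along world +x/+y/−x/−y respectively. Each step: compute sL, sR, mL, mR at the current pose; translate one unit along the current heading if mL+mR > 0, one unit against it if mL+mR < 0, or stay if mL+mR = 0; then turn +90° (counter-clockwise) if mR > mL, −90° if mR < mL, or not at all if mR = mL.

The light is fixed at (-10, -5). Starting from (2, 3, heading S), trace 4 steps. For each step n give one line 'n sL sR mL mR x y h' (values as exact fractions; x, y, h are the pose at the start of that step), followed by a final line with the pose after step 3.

n=0: pose=(2,3,S); sL=40/87, sR=40/39; mL=280/377, mR=-20/87; mL+mR=20/39 → advance +1; mR−mL=-1100/1131 → turn -1·90°
n=1: pose=(2,2,W); sL=30/29, sR=3/5; mL=237/290, mR=-15/29; mL+mR=3/10 → advance +1; mR−mL=-387/290 → turn -1·90°
n=2: pose=(1,2,N); sL=24/29, sR=120/277; mL=5064/8033, mR=-12/29; mL+mR=60/277 → advance +1; mR−mL=-8388/8033 → turn -1·90°
n=3: pose=(1,3,E); sL=12/29, sR=60/97; mL=1452/2813, mR=-6/29; mL+mR=30/97 → advance +1; mR−mL=-2034/2813 → turn -1·90°

0 40/87 40/39 280/377 -20/87 2 3 S
1 30/29 3/5 237/290 -15/29 2 2 W
2 24/29 120/277 5064/8033 -12/29 1 2 N
3 12/29 60/97 1452/2813 -6/29 1 3 E
final 2 3 S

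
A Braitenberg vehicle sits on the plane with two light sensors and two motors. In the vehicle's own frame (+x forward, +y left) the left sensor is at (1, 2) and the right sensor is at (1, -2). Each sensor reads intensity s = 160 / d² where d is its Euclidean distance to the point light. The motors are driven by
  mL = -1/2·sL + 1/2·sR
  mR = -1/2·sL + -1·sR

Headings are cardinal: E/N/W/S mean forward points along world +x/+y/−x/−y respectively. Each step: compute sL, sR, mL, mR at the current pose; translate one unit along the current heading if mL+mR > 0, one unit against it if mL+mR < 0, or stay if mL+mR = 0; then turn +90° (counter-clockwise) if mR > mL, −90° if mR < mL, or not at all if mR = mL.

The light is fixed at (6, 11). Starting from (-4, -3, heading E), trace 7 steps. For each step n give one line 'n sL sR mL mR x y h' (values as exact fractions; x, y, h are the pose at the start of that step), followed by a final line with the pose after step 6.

n=0: pose=(-4,-3,E); sL=32/45, sR=160/337; mL=-1792/15165, mR=-12592/15165; mL+mR=-14384/15165 → advance -1; mR−mL=-240/337 → turn -1·90°
n=1: pose=(-5,-3,S); sL=80/153, sR=80/197; mL=-1760/30141, mR=-20120/30141; mL+mR=-21880/30141 → advance -1; mR−mL=-120/197 → turn -1·90°
n=2: pose=(-5,-2,W); sL=160/369, sR=32/53; mL=1664/19557, mR=-16048/19557; mL+mR=-14384/19557 → advance -1; mR−mL=-48/53 → turn -1·90°
n=3: pose=(-4,-2,N); sL=5/9, sR=10/13; mL=25/234, mR=-245/234; mL+mR=-110/117 → advance -1; mR−mL=-15/13 → turn -1·90°
n=4: pose=(-4,-3,E); sL=32/45, sR=160/337; mL=-1792/15165, mR=-12592/15165; mL+mR=-14384/15165 → advance -1; mR−mL=-240/337 → turn -1·90°
n=5: pose=(-5,-3,S); sL=80/153, sR=80/197; mL=-1760/30141, mR=-20120/30141; mL+mR=-21880/30141 → advance -1; mR−mL=-120/197 → turn -1·90°
n=6: pose=(-5,-2,W); sL=160/369, sR=32/53; mL=1664/19557, mR=-16048/19557; mL+mR=-14384/19557 → advance -1; mR−mL=-48/53 → turn -1·90°

0 32/45 160/337 -1792/15165 -12592/15165 -4 -3 E
1 80/153 80/197 -1760/30141 -20120/30141 -5 -3 S
2 160/369 32/53 1664/19557 -16048/19557 -5 -2 W
3 5/9 10/13 25/234 -245/234 -4 -2 N
4 32/45 160/337 -1792/15165 -12592/15165 -4 -3 E
5 80/153 80/197 -1760/30141 -20120/30141 -5 -3 S
6 160/369 32/53 1664/19557 -16048/19557 -5 -2 W
final -4 -2 N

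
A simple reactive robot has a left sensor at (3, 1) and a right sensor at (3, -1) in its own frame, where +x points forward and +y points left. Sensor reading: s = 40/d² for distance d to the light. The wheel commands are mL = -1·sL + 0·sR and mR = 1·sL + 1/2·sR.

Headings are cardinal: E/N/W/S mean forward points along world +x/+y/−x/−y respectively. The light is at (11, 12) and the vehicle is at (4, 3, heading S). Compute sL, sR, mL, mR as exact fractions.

left sensor world pos  = (5, 0); dL² = 180
right sensor world pos = (3, 0); dR² = 208
sL = 40/180 = 2/9
sR = 40/208 = 5/26
mL = -1·sL + 0·sR = -2/9
mR = 1·sL + 1/2·sR = 149/468

2/9 5/26 -2/9 149/468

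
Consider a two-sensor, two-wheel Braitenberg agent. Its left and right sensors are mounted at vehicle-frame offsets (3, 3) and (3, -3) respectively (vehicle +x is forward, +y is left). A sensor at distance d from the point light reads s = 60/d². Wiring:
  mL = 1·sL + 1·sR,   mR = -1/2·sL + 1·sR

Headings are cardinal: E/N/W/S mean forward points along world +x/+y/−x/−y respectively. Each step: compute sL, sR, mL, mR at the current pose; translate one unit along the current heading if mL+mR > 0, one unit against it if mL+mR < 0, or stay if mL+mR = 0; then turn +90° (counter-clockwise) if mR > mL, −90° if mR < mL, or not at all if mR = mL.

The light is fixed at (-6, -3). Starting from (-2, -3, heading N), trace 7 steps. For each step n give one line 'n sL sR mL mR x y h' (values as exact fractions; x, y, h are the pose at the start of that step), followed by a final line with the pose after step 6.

n=0: pose=(-2,-3,N); sL=6, sR=30/29; mL=204/29, mR=-57/29; mL+mR=147/29 → advance +1; mR−mL=-9 → turn -1·90°
n=1: pose=(-2,-2,E); sL=12/13, sR=60/53; mL=1416/689, mR=462/689; mL+mR=1878/689 → advance +1; mR−mL=-18/13 → turn -1·90°
n=2: pose=(-1,-2,S); sL=15/17, sR=15/2; mL=285/34, mR=120/17; mL+mR=525/34 → advance +1; mR−mL=-45/34 → turn -1·90°
n=3: pose=(-1,-3,W); sL=60/13, sR=60/13; mL=120/13, mR=30/13; mL+mR=150/13 → advance +1; mR−mL=-90/13 → turn -1·90°
n=4: pose=(-2,-3,N); sL=6, sR=30/29; mL=204/29, mR=-57/29; mL+mR=147/29 → advance +1; mR−mL=-9 → turn -1·90°
n=5: pose=(-2,-2,E); sL=12/13, sR=60/53; mL=1416/689, mR=462/689; mL+mR=1878/689 → advance +1; mR−mL=-18/13 → turn -1·90°
n=6: pose=(-1,-2,S); sL=15/17, sR=15/2; mL=285/34, mR=120/17; mL+mR=525/34 → advance +1; mR−mL=-45/34 → turn -1·90°

0 6 30/29 204/29 -57/29 -2 -3 N
1 12/13 60/53 1416/689 462/689 -2 -2 E
2 15/17 15/2 285/34 120/17 -1 -2 S
3 60/13 60/13 120/13 30/13 -1 -3 W
4 6 30/29 204/29 -57/29 -2 -3 N
5 12/13 60/53 1416/689 462/689 -2 -2 E
6 15/17 15/2 285/34 120/17 -1 -2 S
final -1 -3 W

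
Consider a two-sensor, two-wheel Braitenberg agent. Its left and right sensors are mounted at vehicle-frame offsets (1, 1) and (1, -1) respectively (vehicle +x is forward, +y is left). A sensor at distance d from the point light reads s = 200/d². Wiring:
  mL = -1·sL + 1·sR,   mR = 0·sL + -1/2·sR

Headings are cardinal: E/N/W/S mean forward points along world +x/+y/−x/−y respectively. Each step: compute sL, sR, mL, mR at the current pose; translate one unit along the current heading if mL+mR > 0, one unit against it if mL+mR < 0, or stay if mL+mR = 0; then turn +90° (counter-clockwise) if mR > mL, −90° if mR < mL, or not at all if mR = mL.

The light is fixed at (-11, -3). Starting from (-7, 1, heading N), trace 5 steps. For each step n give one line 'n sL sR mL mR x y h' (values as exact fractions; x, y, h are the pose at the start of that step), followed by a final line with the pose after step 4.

n=0: pose=(-7,1,N); sL=100/17, sR=4; mL=-32/17, mR=-2; mL+mR=-66/17 → advance -1; mR−mL=-2/17 → turn -1·90°
n=1: pose=(-7,0,E); sL=200/41, sR=200/29; mL=2400/1189, mR=-100/29; mL+mR=-1700/1189 → advance -1; mR−mL=-6500/1189 → turn -1·90°
n=2: pose=(-8,0,S); sL=10, sR=25; mL=15, mR=-25/2; mL+mR=5/2 → advance +1; mR−mL=-55/2 → turn -1·90°
n=3: pose=(-8,-1,W); sL=40, sR=200/13; mL=-320/13, mR=-100/13; mL+mR=-420/13 → advance -1; mR−mL=220/13 → turn +1·90°
n=4: pose=(-7,-1,S); sL=100/13, sR=20; mL=160/13, mR=-10; mL+mR=30/13 → advance +1; mR−mL=-290/13 → turn -1·90°

0 100/17 4 -32/17 -2 -7 1 N
1 200/41 200/29 2400/1189 -100/29 -7 0 E
2 10 25 15 -25/2 -8 0 S
3 40 200/13 -320/13 -100/13 -8 -1 W
4 100/13 20 160/13 -10 -7 -1 S
final -7 -2 W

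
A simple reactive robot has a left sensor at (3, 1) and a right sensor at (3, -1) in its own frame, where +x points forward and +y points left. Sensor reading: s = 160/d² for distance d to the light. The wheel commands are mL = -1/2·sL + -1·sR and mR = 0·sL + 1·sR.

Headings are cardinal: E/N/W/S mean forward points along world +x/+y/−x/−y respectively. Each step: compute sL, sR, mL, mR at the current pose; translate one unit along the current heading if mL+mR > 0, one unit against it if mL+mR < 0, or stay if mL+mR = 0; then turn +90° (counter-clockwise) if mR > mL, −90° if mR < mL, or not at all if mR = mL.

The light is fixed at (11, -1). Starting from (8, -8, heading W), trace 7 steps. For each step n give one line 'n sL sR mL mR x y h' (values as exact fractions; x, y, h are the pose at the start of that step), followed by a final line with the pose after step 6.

n=0: pose=(8,-8,W); sL=8/5, sR=20/9; mL=-136/45, mR=20/9; mL+mR=-4/5 → advance -1; mR−mL=236/45 → turn +1·90°
n=1: pose=(9,-8,S); sL=160/101, sR=160/109; mL=-24880/11009, mR=160/109; mL+mR=-80/101 → advance -1; mR−mL=41040/11009 → turn +1·90°
n=2: pose=(9,-7,E); sL=80/13, sR=16/5; mL=-408/65, mR=16/5; mL+mR=-40/13 → advance -1; mR−mL=616/65 → turn +1·90°
n=3: pose=(8,-7,N); sL=32/5, sR=160/13; mL=-1008/65, mR=160/13; mL+mR=-16/5 → advance -1; mR−mL=1808/65 → turn +1·90°
n=4: pose=(8,-8,W); sL=8/5, sR=20/9; mL=-136/45, mR=20/9; mL+mR=-4/5 → advance -1; mR−mL=236/45 → turn +1·90°
n=5: pose=(9,-8,S); sL=160/101, sR=160/109; mL=-24880/11009, mR=160/109; mL+mR=-80/101 → advance -1; mR−mL=41040/11009 → turn +1·90°
n=6: pose=(9,-7,E); sL=80/13, sR=16/5; mL=-408/65, mR=16/5; mL+mR=-40/13 → advance -1; mR−mL=616/65 → turn +1·90°

0 8/5 20/9 -136/45 20/9 8 -8 W
1 160/101 160/109 -24880/11009 160/109 9 -8 S
2 80/13 16/5 -408/65 16/5 9 -7 E
3 32/5 160/13 -1008/65 160/13 8 -7 N
4 8/5 20/9 -136/45 20/9 8 -8 W
5 160/101 160/109 -24880/11009 160/109 9 -8 S
6 80/13 16/5 -408/65 16/5 9 -7 E
final 8 -7 N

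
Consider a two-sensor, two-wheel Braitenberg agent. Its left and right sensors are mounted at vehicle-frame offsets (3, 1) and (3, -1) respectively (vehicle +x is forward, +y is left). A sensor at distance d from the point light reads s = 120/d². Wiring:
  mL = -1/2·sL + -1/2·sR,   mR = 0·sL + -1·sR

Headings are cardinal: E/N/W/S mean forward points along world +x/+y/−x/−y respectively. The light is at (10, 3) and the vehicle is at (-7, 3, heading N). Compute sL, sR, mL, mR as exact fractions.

40/111 24/53 -2392/5883 -24/53

left sensor world pos  = (-8, 6); dL² = 333
right sensor world pos = (-6, 6); dR² = 265
sL = 120/333 = 40/111
sR = 120/265 = 24/53
mL = -1/2·sL + -1/2·sR = -2392/5883
mR = 0·sL + -1·sR = -24/53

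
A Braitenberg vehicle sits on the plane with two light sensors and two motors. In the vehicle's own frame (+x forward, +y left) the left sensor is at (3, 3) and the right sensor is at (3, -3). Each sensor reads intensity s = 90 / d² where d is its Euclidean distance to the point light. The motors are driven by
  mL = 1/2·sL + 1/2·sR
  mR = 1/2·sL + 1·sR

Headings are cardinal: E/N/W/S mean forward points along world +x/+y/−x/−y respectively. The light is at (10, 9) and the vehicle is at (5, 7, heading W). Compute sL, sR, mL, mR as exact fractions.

left sensor world pos  = (2, 4); dL² = 89
right sensor world pos = (2, 10); dR² = 65
sL = 90/89 = 90/89
sR = 90/65 = 18/13
mL = 1/2·sL + 1/2·sR = 1386/1157
mR = 1/2·sL + 1·sR = 2187/1157

90/89 18/13 1386/1157 2187/1157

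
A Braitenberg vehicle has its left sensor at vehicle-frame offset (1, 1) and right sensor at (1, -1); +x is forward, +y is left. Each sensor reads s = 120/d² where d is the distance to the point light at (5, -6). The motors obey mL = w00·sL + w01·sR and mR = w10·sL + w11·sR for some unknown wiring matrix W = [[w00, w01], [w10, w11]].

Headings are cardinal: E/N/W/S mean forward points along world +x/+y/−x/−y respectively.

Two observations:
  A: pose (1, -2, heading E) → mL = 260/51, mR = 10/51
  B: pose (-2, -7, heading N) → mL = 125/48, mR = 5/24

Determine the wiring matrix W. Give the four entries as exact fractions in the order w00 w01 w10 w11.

obs A: pose=(1,-2,E) → sL=60/17, sR=20/3, mL=260/51, mR=10/51
obs B: pose=(-2,-7,N) → sL=15/8, sR=10/3, mL=125/48, mR=5/24
sensor matrix S = [[60/17, 20/3], [15/8, 10/3]]; det S = -25/34
solve [mL_A; mL_B] = S·[w00; w01] and [mR_A; mR_B] = S·[w10; w11]:
  w00 = 1/2, w01 = 1/2, w10 = 1, w11 = -1/2

1/2 1/2 1 -1/2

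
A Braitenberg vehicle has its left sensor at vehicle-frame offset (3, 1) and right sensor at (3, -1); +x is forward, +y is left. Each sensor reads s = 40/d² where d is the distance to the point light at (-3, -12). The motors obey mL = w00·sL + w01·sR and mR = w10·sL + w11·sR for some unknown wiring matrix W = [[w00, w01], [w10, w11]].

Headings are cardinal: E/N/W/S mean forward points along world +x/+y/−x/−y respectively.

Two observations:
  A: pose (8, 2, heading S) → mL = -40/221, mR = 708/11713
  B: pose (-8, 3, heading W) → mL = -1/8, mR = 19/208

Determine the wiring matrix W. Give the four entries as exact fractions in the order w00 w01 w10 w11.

obs A: pose=(8,2,S) → sL=8/53, sR=40/221, mL=-40/221, mR=708/11713
obs B: pose=(-8,3,W) → sL=2/13, sR=1/8, mL=-1/8, mR=19/208
sensor matrix S = [[8/53, 40/221], [2/13, 1/8]]; det S = -1367/152269
solve [mL_A; mL_B] = S·[w00; w01] and [mR_A; mR_B] = S·[w10; w11]:
  w00 = 0, w01 = -1, w10 = 1, w11 = -1/2

0 -1 1 -1/2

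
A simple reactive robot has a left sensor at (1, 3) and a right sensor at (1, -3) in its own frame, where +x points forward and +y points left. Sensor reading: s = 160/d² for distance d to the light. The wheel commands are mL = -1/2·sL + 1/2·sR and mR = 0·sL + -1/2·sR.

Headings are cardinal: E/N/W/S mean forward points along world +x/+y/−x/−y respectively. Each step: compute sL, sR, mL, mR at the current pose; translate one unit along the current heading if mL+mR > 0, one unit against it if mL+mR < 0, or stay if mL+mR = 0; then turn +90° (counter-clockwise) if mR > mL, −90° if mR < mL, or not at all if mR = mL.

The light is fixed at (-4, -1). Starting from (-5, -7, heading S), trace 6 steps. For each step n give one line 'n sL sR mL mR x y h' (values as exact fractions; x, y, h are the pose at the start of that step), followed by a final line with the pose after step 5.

0 160/53 32/13 -192/689 -16/13 -5 -7 S
1 40/17 20 150/17 -10 -5 -6 W
2 32/5 32/5 0 -16/5 -4 -6 N
3 16 80/41 -288/41 -40/41 -4 -7 E
4 160/41 160/29 960/1189 -80/29 -5 -7 N
5 10 8/5 -21/5 -4/5 -5 -8 E
final -6 -8 N

n=0: pose=(-5,-7,S); sL=160/53, sR=32/13; mL=-192/689, mR=-16/13; mL+mR=-80/53 → advance -1; mR−mL=-656/689 → turn -1·90°
n=1: pose=(-5,-6,W); sL=40/17, sR=20; mL=150/17, mR=-10; mL+mR=-20/17 → advance -1; mR−mL=-320/17 → turn -1·90°
n=2: pose=(-4,-6,N); sL=32/5, sR=32/5; mL=0, mR=-16/5; mL+mR=-16/5 → advance -1; mR−mL=-16/5 → turn -1·90°
n=3: pose=(-4,-7,E); sL=16, sR=80/41; mL=-288/41, mR=-40/41; mL+mR=-8 → advance -1; mR−mL=248/41 → turn +1·90°
n=4: pose=(-5,-7,N); sL=160/41, sR=160/29; mL=960/1189, mR=-80/29; mL+mR=-80/41 → advance -1; mR−mL=-4240/1189 → turn -1·90°
n=5: pose=(-5,-8,E); sL=10, sR=8/5; mL=-21/5, mR=-4/5; mL+mR=-5 → advance -1; mR−mL=17/5 → turn +1·90°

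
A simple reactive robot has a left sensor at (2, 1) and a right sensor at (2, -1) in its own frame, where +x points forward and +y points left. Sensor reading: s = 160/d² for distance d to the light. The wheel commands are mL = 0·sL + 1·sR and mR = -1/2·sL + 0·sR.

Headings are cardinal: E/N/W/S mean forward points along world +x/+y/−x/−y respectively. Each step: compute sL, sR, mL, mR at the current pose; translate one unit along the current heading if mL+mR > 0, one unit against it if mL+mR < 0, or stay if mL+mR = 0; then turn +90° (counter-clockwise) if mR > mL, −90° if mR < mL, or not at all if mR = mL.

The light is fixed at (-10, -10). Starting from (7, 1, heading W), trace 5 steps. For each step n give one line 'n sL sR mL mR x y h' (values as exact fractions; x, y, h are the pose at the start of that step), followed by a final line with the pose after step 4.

0 32/65 160/369 160/369 -16/65 7 1 W
1 80/197 80/229 80/229 -40/197 6 1 N
2 160/493 32/89 32/89 -80/493 6 2 E
3 20/53 40/89 40/89 -10/53 7 2 S
4 32/65 160/369 160/369 -16/65 7 1 W
final 6 1 N

n=0: pose=(7,1,W); sL=32/65, sR=160/369; mL=160/369, mR=-16/65; mL+mR=4496/23985 → advance +1; mR−mL=-16304/23985 → turn -1·90°
n=1: pose=(6,1,N); sL=80/197, sR=80/229; mL=80/229, mR=-40/197; mL+mR=6600/45113 → advance +1; mR−mL=-24920/45113 → turn -1·90°
n=2: pose=(6,2,E); sL=160/493, sR=32/89; mL=32/89, mR=-80/493; mL+mR=8656/43877 → advance +1; mR−mL=-22896/43877 → turn -1·90°
n=3: pose=(7,2,S); sL=20/53, sR=40/89; mL=40/89, mR=-10/53; mL+mR=1230/4717 → advance +1; mR−mL=-3010/4717 → turn -1·90°
n=4: pose=(7,1,W); sL=32/65, sR=160/369; mL=160/369, mR=-16/65; mL+mR=4496/23985 → advance +1; mR−mL=-16304/23985 → turn -1·90°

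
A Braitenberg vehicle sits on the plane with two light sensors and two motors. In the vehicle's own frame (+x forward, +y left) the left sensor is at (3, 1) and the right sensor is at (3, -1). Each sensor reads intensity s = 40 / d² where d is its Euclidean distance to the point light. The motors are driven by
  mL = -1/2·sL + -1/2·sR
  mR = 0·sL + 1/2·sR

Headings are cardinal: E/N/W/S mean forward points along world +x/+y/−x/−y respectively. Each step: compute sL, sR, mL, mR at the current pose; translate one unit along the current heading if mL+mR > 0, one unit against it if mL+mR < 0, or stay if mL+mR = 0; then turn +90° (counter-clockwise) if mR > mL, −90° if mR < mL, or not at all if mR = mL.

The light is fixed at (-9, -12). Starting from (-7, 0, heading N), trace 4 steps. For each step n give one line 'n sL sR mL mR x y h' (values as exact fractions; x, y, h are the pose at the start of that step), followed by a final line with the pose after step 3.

0 20/113 20/117 -2300/13221 10/117 -7 0 N
1 40/101 8/29 -984/2929 4/29 -7 -1 W
2 1/2 10/17 -37/68 5/17 -6 -1 S
3 8/41 40/157 -1448/6437 20/157 -6 0 E
final -7 0 N

n=0: pose=(-7,0,N); sL=20/113, sR=20/117; mL=-2300/13221, mR=10/117; mL+mR=-10/113 → advance -1; mR−mL=3430/13221 → turn +1·90°
n=1: pose=(-7,-1,W); sL=40/101, sR=8/29; mL=-984/2929, mR=4/29; mL+mR=-20/101 → advance -1; mR−mL=1388/2929 → turn +1·90°
n=2: pose=(-6,-1,S); sL=1/2, sR=10/17; mL=-37/68, mR=5/17; mL+mR=-1/4 → advance -1; mR−mL=57/68 → turn +1·90°
n=3: pose=(-6,0,E); sL=8/41, sR=40/157; mL=-1448/6437, mR=20/157; mL+mR=-4/41 → advance -1; mR−mL=2268/6437 → turn +1·90°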